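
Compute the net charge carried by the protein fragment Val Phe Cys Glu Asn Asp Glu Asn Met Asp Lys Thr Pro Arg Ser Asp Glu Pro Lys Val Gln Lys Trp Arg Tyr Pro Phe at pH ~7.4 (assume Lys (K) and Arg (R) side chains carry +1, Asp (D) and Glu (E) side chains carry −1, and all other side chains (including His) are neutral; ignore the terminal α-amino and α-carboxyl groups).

Positive (K, R): Lys11, Arg14, Lys19, Lys22, Arg24 → +5.
Negative (D, E): Glu4, Asp6, Glu7, Asp10, Asp16, Glu17 → −6.
Net charge = (+5) + (−6) = −1.

-1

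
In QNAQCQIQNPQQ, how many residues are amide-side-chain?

Only N (asparagine) and Q (glutamine) carry a side-chain carboxamide.
Matching residues: Q1, N2, Q4, Q6, Q8, N9, Q11, Q12.

8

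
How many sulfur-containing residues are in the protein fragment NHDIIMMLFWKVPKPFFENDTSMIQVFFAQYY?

Only Cys (C) and Met (M) have a sulfur atom in the side chain.
Matching residues: M6, M7, M23.

3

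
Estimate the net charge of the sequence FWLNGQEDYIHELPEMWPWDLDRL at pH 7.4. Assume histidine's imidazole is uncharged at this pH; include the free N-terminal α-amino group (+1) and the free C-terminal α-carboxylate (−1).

The side chains ionized at physiological pH are Lys/Arg (+1) and Asp/Glu (−1); with His treated as neutral, nothing else contributes.
Positive (K, R): R23 → +1.
Negative (D, E): E7, D8, E12, E15, D20, D22 → −6.
The N-terminus (+1) and C-terminus (−1) cancel.
Net charge = (+1) + (−6) = −5.

-5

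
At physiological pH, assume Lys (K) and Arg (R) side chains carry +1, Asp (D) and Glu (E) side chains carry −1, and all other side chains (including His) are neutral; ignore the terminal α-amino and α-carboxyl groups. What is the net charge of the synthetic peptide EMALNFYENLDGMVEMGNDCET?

-6

Positive (K, R): none → +0.
Negative (D, E): E1, E8, D11, E15, D19, E21 → −6.
Net charge = (+0) + (−6) = −6.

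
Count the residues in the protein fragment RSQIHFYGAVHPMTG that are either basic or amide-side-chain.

4

Basic: H, K, R. Amide-side-chain: N, Q.
Basic residues here: R1, H5, H11 (3).
Amide-side-chain residues here: Q3 (1).
The two groups share no amino acid, so total = 3 + 1 = 4.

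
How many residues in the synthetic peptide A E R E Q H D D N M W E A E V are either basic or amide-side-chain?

4

Basic: H, K, R. Amide-side-chain: N, Q.
Basic residues here: R3, H6 (2).
Amide-side-chain residues here: Q5, N9 (2).
The two groups share no amino acid, so total = 2 + 2 = 4.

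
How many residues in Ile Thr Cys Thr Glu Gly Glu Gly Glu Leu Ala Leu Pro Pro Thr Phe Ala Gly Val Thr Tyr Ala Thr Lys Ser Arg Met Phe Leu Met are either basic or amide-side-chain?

2

Basic: H, K, R. Amide-side-chain: N, Q.
Basic residues here: Lys24, Arg26 (2).
Amide-side-chain residues here: none (0).
The two groups share no amino acid, so total = 2 + 0 = 2.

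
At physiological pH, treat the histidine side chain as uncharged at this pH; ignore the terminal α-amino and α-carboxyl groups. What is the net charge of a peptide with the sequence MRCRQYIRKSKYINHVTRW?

Near pH 7.4, K and R contribute +1 each, D and E contribute −1 each, and every other side chain (His included, as stated) is uncharged.
Positive (K, R): R2, R4, R8, K9, K11, R18 → +6.
Negative (D, E): none → −0.
Net charge = (+6) + (−0) = +6.

+6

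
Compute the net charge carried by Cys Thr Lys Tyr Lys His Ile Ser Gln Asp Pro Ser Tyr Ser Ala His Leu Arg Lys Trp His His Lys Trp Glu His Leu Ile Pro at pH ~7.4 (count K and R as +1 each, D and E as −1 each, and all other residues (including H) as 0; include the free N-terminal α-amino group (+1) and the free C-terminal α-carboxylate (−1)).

Positive (K, R): Lys3, Lys5, Arg18, Lys19, Lys23 → +5.
Negative (D, E): Asp10, Glu25 → −2.
The N-terminus (+1) and C-terminus (−1) cancel.
Net charge = (+5) + (−2) = +3.

+3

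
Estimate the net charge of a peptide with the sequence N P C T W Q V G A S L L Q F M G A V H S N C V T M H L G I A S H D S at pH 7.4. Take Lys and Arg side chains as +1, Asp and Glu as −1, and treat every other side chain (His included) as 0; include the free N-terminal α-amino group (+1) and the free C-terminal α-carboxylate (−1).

Positive (K, R): none → +0.
Negative (D, E): D33 → −1.
The N-terminus (+1) and C-terminus (−1) cancel.
Net charge = (+0) + (−1) = −1.

-1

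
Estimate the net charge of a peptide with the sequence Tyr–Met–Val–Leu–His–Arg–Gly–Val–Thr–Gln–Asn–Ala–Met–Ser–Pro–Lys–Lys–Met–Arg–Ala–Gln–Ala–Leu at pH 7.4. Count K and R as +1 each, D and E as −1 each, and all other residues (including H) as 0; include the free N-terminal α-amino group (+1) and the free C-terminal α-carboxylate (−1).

+4

Positive (K, R): Arg6, Lys16, Lys17, Arg19 → +4.
Negative (D, E): none → −0.
The N-terminus (+1) and C-terminus (−1) cancel.
Net charge = (+4) + (−0) = +4.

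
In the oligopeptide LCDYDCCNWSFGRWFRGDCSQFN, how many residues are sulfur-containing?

4

Only Cys (C) and Met (M) have a sulfur atom in the side chain.
Matching residues: C2, C6, C7, C19.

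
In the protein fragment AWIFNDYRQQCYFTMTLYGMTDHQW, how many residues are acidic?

2

Aspartate (D) and glutamate (E) have carboxylic-acid side chains and are the acidic amino acids.
Matching residues: D6, D22.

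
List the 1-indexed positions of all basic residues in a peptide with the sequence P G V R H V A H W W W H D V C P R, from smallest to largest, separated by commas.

4, 5, 8, 12, 17

K, R, and H are the three residues with basic side chains (ε-amine, guanidinium, and imidazole respectively).
Matching residues: R4, H5, H8, H12, R17.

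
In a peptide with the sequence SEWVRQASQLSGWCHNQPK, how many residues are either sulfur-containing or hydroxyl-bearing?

4

Sulfur-containing: C, M. Hydroxyl-bearing: S, T, Y.
Sulfur-containing residues here: C14 (1).
Hydroxyl-bearing residues here: S1, S8, S11 (3).
The two groups share no amino acid, so total = 1 + 3 = 4.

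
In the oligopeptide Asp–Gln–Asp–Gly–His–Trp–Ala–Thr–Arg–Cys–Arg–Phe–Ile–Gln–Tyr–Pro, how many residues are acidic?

2

Only D (aspartate) and E (glutamate) carry a side-chain carboxylic acid.
Matching residues: Asp1, Asp3.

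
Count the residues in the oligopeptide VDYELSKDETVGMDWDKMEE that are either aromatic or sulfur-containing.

4

Aromatic: F, W, Y. Sulfur-containing: C, M.
Aromatic residues here: Y3, W15 (2).
Sulfur-containing residues here: M13, M18 (2).
The two groups share no amino acid, so total = 2 + 2 = 4.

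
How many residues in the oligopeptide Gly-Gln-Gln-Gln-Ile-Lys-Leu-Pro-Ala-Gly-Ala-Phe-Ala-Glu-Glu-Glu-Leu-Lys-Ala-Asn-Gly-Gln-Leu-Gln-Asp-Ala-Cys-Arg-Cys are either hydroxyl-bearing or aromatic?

1

Hydroxyl-bearing: S, T, Y. Aromatic: F, W, Y.
Hydroxyl-bearing residues here: none (0).
Aromatic residues here: Phe12 (1).
(Y belongs to both groups, but none appear in this sequence.) Total = 0 + 1 = 1.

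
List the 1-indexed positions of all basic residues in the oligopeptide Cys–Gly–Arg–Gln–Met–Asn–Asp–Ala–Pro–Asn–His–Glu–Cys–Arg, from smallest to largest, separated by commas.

3, 11, 14

K, R, and H are the three residues with basic side chains (ε-amine, guanidinium, and imidazole respectively).
Matching residues: Arg3, His11, Arg14.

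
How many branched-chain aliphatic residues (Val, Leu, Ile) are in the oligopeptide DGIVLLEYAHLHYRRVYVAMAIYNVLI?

Matching residues: I3, V4, L5, L6, L11, V16, V18, I22, V25, L26, I27.

11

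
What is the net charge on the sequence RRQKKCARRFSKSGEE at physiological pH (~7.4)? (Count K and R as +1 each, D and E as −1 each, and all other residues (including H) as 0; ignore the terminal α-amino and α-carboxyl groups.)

+5

Positive (K, R): R1, R2, K4, K5, R8, R9, K12 → +7.
Negative (D, E): E15, E16 → −2.
Net charge = (+7) + (−2) = +5.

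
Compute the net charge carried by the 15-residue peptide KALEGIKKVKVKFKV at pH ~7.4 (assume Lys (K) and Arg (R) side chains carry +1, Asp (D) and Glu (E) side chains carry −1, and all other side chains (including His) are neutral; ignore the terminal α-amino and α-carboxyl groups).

Positive (K, R): K1, K7, K8, K10, K12, K14 → +6.
Negative (D, E): E4 → −1.
Net charge = (+6) + (−1) = +5.

+5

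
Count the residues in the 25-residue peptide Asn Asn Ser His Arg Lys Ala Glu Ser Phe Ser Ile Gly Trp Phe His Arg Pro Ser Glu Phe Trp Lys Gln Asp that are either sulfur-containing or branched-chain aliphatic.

1

Sulfur-containing: C, M. Branched-chain aliphatic: I, L, V.
Sulfur-containing residues here: none (0).
Branched-chain aliphatic residues here: Ile12 (1).
The two groups share no amino acid, so total = 0 + 1 = 1.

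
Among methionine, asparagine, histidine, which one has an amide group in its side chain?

Only N (asparagine) and Q (glutamine) carry a side-chain carboxamide.
Of the listed options, only asparagine belongs to this group.

asparagine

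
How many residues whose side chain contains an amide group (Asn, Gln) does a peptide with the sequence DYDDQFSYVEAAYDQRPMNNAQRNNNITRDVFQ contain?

9

Matching residues: Q5, Q15, N19, N20, Q22, N24, N25, N26, Q33.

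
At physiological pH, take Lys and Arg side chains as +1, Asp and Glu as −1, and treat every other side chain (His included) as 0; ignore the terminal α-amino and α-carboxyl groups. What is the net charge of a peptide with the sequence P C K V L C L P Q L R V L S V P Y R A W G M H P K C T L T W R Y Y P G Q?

Positive (K, R): K3, R11, R18, K25, R31 → +5.
Negative (D, E): none → −0.
Net charge = (+5) + (−0) = +5.

+5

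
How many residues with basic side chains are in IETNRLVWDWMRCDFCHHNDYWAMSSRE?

K, R, and H are the three residues with basic side chains (ε-amine, guanidinium, and imidazole respectively).
Matching residues: R5, R12, H17, H18, R27.

5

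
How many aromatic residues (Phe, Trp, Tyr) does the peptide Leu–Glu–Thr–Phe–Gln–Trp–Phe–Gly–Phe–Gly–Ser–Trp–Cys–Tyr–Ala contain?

6

Matching residues: Phe4, Trp6, Phe7, Phe9, Trp12, Tyr14.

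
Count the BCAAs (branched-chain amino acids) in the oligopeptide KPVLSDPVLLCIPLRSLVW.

The BCAAs are Val, Leu, and Ile — aliphatic side chains with a branch point.
Matching residues: V3, L4, V8, L9, L10, I12, L14, L17, V18.

9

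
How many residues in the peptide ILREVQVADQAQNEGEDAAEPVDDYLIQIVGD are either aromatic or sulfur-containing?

1

Aromatic: F, W, Y. Sulfur-containing: C, M.
Aromatic residues here: Y25 (1).
Sulfur-containing residues here: none (0).
The two groups share no amino acid, so total = 1 + 0 = 1.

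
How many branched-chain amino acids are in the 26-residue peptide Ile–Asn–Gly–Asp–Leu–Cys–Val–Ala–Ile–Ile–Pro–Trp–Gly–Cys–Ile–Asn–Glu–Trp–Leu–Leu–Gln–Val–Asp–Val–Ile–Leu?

12

Valine (V), leucine (L), and isoleucine (I) are the branched-chain amino acids.
Matching residues: Ile1, Leu5, Val7, Ile9, Ile10, Ile15, Leu19, Leu20, Val22, Val24, Ile25, Leu26.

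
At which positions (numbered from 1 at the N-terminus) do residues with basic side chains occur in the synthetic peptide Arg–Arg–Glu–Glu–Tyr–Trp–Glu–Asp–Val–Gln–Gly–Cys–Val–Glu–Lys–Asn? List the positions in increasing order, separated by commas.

1, 2, 15

The basic amino acids are Lys (K), Arg (R), and His (H).
Matching residues: Arg1, Arg2, Lys15.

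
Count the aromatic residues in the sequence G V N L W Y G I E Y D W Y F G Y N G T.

The aromatic amino acids are Phe (F, benzyl), Trp (W, indole), and Tyr (Y, phenol).
Matching residues: W5, Y6, Y10, W12, Y13, F14, Y16.

7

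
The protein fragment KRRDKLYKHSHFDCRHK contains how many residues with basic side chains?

10

K, R, and H are the three residues with basic side chains (ε-amine, guanidinium, and imidazole respectively).
Matching residues: K1, R2, R3, K5, K8, H9, H11, R15, H16, K17.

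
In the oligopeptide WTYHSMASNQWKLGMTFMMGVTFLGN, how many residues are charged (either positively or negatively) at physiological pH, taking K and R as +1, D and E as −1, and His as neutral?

1

Charged side chains at pH ~7.4: K, R (positive); D, E (negative).
Matching residues: K12.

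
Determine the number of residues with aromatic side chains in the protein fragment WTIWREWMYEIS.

4

Phenylalanine (F), tryptophan (W), and tyrosine (Y) have aromatic ring side chains.
Matching residues: W1, W4, W7, Y9.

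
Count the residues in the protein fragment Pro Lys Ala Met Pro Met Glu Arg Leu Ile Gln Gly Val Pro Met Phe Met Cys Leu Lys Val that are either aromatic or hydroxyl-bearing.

Aromatic: F, W, Y. Hydroxyl-bearing: S, T, Y.
Aromatic residues here: Phe16 (1).
Hydroxyl-bearing residues here: none (0).
(Y belongs to both groups, but none appear in this sequence.) Total = 1 + 0 = 1.

1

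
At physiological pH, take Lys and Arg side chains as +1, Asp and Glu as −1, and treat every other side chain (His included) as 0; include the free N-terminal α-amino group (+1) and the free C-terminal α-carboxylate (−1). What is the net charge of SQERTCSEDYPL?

Positive (K, R): R4 → +1.
Negative (D, E): E3, E8, D9 → −3.
The N-terminus (+1) and C-terminus (−1) cancel.
Net charge = (+1) + (−3) = −2.

-2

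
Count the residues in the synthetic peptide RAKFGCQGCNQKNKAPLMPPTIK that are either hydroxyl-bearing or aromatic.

2

Hydroxyl-bearing: S, T, Y. Aromatic: F, W, Y.
Hydroxyl-bearing residues here: T21 (1).
Aromatic residues here: F4 (1).
(Y belongs to both groups, but none appear in this sequence.) Total = 1 + 1 = 2.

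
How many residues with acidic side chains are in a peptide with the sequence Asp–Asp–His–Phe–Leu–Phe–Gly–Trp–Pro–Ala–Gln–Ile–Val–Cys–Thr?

2

Only D (aspartate) and E (glutamate) carry a side-chain carboxylic acid.
Matching residues: Asp1, Asp2.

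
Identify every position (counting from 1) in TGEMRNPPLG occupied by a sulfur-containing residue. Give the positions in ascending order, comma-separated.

Only Cys (C) and Met (M) have a sulfur atom in the side chain.
Matching residues: M4.

4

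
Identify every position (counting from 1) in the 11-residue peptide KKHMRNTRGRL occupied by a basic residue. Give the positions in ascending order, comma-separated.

K, R, and H are the three residues with basic side chains (ε-amine, guanidinium, and imidazole respectively).
Matching residues: K1, K2, H3, R5, R8, R10.

1, 2, 3, 5, 8, 10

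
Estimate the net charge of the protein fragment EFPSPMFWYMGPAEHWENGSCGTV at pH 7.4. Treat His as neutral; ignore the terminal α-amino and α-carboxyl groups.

At pH ~7.4 the Lys and Arg side chains are protonated (+1), the Asp and Glu side chains are deprotonated (−1), and with His taken as neutral all other side chains carry no charge.
Positive (K, R): none → +0.
Negative (D, E): E1, E14, E17 → −3.
Net charge = (+0) + (−3) = −3.

-3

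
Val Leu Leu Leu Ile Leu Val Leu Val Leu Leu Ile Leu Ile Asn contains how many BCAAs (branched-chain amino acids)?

14

V, L, and I make up the branched-chain aliphatic group.
Matching residues: Val1, Leu2, Leu3, Leu4, Ile5, Leu6, Val7, Leu8, Val9, Leu10, Leu11, Ile12, Leu13, Ile14.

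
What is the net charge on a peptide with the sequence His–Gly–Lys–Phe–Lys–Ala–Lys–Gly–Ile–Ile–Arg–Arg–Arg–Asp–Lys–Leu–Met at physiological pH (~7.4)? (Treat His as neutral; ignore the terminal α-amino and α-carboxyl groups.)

+6

Near pH 7.4, K and R contribute +1 each, D and E contribute −1 each, and every other side chain (His included, as stated) is uncharged.
Positive (K, R): Lys3, Lys5, Lys7, Arg11, Arg12, Arg13, Lys15 → +7.
Negative (D, E): Asp14 → −1.
Net charge = (+7) + (−1) = +6.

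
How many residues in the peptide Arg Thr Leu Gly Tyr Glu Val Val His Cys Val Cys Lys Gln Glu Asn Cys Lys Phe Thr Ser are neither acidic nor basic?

Acidic: D, E. Basic: K, R, H. All other residues are neither.
Matching residues: Thr2, Leu3, Gly4, Tyr5, Val7, Val8, Cys10, Val11, Cys12, Gln14, Asn16, Cys17, Phe19, Thr20, Ser21.

15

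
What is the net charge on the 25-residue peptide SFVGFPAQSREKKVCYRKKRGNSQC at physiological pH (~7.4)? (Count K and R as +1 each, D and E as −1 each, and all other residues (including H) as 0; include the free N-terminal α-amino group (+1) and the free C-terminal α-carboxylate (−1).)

Positive (K, R): R10, K12, K13, R17, K18, K19, R20 → +7.
Negative (D, E): E11 → −1.
The N-terminus (+1) and C-terminus (−1) cancel.
Net charge = (+7) + (−1) = +6.

+6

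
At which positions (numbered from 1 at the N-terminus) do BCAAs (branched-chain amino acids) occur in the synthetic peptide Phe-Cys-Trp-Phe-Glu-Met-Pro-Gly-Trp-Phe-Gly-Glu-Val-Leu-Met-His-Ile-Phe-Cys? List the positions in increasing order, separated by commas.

Valine (V), leucine (L), and isoleucine (I) are the branched-chain amino acids.
Matching residues: Val13, Leu14, Ile17.

13, 14, 17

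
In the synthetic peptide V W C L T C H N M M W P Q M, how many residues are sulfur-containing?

5

The sulfur-bearing residues are cysteine (–SH) and methionine (–S–CH₃).
Matching residues: C3, C6, M9, M10, M14.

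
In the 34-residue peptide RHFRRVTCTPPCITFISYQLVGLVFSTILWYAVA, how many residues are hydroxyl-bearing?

8

S, T, and Y are the three residues with a side-chain hydroxyl.
Matching residues: T7, T9, T14, S17, Y18, S26, T27, Y31.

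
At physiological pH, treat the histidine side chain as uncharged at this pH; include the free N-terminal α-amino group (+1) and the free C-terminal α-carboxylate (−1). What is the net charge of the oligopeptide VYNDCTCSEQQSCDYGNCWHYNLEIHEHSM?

-5

At pH ~7.4 the Lys and Arg side chains are protonated (+1), the Asp and Glu side chains are deprotonated (−1), and with His taken as neutral all other side chains carry no charge.
Positive (K, R): none → +0.
Negative (D, E): D4, E9, D14, E24, E27 → −5.
The N-terminus (+1) and C-terminus (−1) cancel.
Net charge = (+0) + (−5) = −5.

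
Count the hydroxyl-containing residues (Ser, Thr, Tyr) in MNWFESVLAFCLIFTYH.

Matching residues: S6, T15, Y16.

3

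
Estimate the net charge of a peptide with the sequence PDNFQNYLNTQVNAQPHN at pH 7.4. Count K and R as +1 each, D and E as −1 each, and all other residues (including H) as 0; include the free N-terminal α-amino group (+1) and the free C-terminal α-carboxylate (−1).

-1

Positive (K, R): none → +0.
Negative (D, E): D2 → −1.
The N-terminus (+1) and C-terminus (−1) cancel.
Net charge = (+0) + (−1) = −1.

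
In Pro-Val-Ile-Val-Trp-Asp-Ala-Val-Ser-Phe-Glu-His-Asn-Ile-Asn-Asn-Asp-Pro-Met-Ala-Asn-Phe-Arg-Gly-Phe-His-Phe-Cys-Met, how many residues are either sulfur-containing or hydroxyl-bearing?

4

Sulfur-containing: C, M. Hydroxyl-bearing: S, T, Y.
Sulfur-containing residues here: Met19, Cys28, Met29 (3).
Hydroxyl-bearing residues here: Ser9 (1).
The two groups share no amino acid, so total = 3 + 1 = 4.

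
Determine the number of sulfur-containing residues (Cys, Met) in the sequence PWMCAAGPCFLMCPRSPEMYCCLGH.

8

Matching residues: M3, C4, C9, M12, C13, M19, C21, C22.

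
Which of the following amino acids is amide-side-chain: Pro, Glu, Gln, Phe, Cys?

Only N (asparagine) and Q (glutamine) carry a side-chain carboxamide.
Of the listed options, only Gln belongs to this group.

Gln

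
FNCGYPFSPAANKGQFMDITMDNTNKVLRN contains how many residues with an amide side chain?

6

Asparagine (N) and glutamine (Q) have uncharged amide side chains.
Matching residues: N2, N12, Q15, N23, N25, N30.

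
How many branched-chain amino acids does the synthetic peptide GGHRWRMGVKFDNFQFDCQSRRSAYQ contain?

1

The BCAAs are Val, Leu, and Ile — aliphatic side chains with a branch point.
Matching residues: V9.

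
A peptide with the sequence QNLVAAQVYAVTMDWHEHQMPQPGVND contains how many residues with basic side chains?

2

K, R, and H are the three residues with basic side chains (ε-amine, guanidinium, and imidazole respectively).
Matching residues: H16, H18.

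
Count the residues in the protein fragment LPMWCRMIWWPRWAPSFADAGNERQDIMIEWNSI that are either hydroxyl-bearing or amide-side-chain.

Hydroxyl-bearing: S, T, Y. Amide-side-chain: N, Q.
Hydroxyl-bearing residues here: S16, S33 (2).
Amide-side-chain residues here: N22, Q25, N32 (3).
The two groups share no amino acid, so total = 2 + 3 = 5.

5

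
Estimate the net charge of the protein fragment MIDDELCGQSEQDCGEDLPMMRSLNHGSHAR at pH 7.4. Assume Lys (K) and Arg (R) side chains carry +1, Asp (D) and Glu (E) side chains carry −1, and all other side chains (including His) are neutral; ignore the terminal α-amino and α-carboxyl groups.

-5

Positive (K, R): R22, R31 → +2.
Negative (D, E): D3, D4, E5, E11, D13, E16, D17 → −7.
Net charge = (+2) + (−7) = −5.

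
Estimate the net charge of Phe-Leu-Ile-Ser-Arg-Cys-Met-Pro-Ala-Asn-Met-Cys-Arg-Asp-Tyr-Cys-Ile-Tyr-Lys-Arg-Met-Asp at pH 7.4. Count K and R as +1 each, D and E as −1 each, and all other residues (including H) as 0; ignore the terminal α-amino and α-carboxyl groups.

Positive (K, R): Arg5, Arg13, Lys19, Arg20 → +4.
Negative (D, E): Asp14, Asp22 → −2.
Net charge = (+4) + (−2) = +2.

+2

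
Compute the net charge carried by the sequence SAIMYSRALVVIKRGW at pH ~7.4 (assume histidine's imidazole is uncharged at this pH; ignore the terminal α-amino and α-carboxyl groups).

The side chains ionized at physiological pH are Lys/Arg (+1) and Asp/Glu (−1); with His treated as neutral, nothing else contributes.
Positive (K, R): R7, K13, R14 → +3.
Negative (D, E): none → −0.
Net charge = (+3) + (−0) = +3.

+3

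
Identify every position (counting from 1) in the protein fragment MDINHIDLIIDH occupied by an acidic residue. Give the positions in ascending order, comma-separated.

The acidic residues are Asp (D) and Glu (E), whose side chains end in a carboxylate group.
Matching residues: D2, D7, D11.

2, 7, 11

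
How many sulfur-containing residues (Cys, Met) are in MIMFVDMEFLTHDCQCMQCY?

7

Matching residues: M1, M3, M7, C14, C16, M17, C19.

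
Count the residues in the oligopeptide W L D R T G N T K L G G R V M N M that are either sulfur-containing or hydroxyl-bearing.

4

Sulfur-containing: C, M. Hydroxyl-bearing: S, T, Y.
Sulfur-containing residues here: M15, M17 (2).
Hydroxyl-bearing residues here: T5, T8 (2).
The two groups share no amino acid, so total = 2 + 2 = 4.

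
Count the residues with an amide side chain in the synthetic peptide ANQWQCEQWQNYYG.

Asparagine (N) and glutamine (Q) have uncharged amide side chains.
Matching residues: N2, Q3, Q5, Q8, Q10, N11.

6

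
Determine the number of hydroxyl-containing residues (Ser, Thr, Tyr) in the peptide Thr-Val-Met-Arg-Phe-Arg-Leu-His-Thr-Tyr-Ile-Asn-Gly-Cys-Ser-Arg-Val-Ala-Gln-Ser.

5

Matching residues: Thr1, Thr9, Tyr10, Ser15, Ser20.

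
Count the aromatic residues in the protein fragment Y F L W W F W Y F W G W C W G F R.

12

The aromatic amino acids are Phe (F, benzyl), Trp (W, indole), and Tyr (Y, phenol).
Matching residues: Y1, F2, W4, W5, F6, W7, Y8, F9, W10, W12, W14, F16.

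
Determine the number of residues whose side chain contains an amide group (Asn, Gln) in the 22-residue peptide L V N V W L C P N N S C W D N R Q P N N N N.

Matching residues: N3, N9, N10, N15, Q17, N19, N20, N21, N22.

9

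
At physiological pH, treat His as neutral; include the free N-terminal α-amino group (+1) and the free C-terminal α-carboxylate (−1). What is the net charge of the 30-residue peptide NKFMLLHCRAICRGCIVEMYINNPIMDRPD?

+1

The side chains ionized at physiological pH are Lys/Arg (+1) and Asp/Glu (−1); with His treated as neutral, nothing else contributes.
Positive (K, R): K2, R9, R13, R28 → +4.
Negative (D, E): E18, D27, D30 → −3.
The N-terminus (+1) and C-terminus (−1) cancel.
Net charge = (+4) + (−3) = +1.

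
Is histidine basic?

Yes

The basic amino acids are Lys (K), Arg (R), and His (H).
Histidine is in this group.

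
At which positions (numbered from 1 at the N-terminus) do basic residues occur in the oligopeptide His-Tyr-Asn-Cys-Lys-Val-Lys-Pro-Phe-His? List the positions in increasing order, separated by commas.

Lysine (K), arginine (R), and histidine (H) have basic, nitrogen-containing side chains.
Matching residues: His1, Lys5, Lys7, His10.

1, 5, 7, 10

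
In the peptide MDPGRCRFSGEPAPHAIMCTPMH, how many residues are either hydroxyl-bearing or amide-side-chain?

Hydroxyl-bearing: S, T, Y. Amide-side-chain: N, Q.
Hydroxyl-bearing residues here: S9, T20 (2).
Amide-side-chain residues here: none (0).
The two groups share no amino acid, so total = 2 + 0 = 2.

2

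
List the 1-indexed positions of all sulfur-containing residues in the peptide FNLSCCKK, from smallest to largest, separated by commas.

The sulfur-bearing residues are cysteine (–SH) and methionine (–S–CH₃).
Matching residues: C5, C6.

5, 6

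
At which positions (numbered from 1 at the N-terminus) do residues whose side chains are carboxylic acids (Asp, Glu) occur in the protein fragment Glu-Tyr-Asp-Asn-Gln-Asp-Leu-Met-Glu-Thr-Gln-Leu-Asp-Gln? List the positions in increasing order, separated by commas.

Matching residues: Glu1, Asp3, Asp6, Glu9, Asp13.

1, 3, 6, 9, 13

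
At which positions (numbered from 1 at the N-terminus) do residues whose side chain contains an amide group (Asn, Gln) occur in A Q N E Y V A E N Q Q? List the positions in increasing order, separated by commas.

2, 3, 9, 10, 11

Matching residues: Q2, N3, N9, Q10, Q11.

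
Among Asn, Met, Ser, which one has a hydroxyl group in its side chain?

Ser

The –OH-bearing residues are Ser, Thr (aliphatic alcohols), and Tyr (phenol).
Of the listed options, only Ser belongs to this group.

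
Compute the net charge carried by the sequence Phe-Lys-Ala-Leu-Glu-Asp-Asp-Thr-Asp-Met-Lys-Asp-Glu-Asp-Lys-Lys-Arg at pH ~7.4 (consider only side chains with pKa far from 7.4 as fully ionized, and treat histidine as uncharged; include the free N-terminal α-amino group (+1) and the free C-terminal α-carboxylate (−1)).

At pH ~7.4 the Lys and Arg side chains are protonated (+1), the Asp and Glu side chains are deprotonated (−1), and with His taken as neutral all other side chains carry no charge.
Positive (K, R): Lys2, Lys11, Lys15, Lys16, Arg17 → +5.
Negative (D, E): Glu5, Asp6, Asp7, Asp9, Asp12, Glu13, Asp14 → −7.
The N-terminus (+1) and C-terminus (−1) cancel.
Net charge = (+5) + (−7) = −2.

-2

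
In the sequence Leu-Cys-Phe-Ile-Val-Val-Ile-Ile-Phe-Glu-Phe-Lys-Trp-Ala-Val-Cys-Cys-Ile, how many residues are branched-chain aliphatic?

8

The BCAAs are Val, Leu, and Ile — aliphatic side chains with a branch point.
Matching residues: Leu1, Ile4, Val5, Val6, Ile7, Ile8, Val15, Ile18.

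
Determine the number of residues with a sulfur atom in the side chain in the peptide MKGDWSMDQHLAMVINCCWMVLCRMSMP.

9

Cysteine (C, thiol) and methionine (M, thioether) are the two sulfur-containing amino acids.
Matching residues: M1, M7, M13, C17, C18, M20, C23, M25, M27.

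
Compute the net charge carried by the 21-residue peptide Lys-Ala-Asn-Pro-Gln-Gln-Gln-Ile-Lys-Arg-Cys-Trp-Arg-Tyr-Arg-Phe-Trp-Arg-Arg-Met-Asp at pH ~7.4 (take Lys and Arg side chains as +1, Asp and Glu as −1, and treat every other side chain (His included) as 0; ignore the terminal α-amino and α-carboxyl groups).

+6

Positive (K, R): Lys1, Lys9, Arg10, Arg13, Arg15, Arg18, Arg19 → +7.
Negative (D, E): Asp21 → −1.
Net charge = (+7) + (−1) = +6.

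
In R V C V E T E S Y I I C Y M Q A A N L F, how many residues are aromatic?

3

Phenylalanine (F), tryptophan (W), and tyrosine (Y) have aromatic ring side chains.
Matching residues: Y9, Y13, F20.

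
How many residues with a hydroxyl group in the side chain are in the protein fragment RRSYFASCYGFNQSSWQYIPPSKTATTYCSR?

Serine (S), threonine (T), and tyrosine (Y) each carry a hydroxyl group on the side chain.
Matching residues: S3, Y4, S7, Y9, S14, S15, Y18, S22, T24, T26, T27, Y28, S30.

13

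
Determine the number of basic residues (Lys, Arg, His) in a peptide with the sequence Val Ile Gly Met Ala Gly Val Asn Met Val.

None of the 10 residues belong to this group.

0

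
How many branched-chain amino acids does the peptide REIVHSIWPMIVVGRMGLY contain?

Valine (V), leucine (L), and isoleucine (I) are the branched-chain amino acids.
Matching residues: I3, V4, I7, I11, V12, V13, L18.

7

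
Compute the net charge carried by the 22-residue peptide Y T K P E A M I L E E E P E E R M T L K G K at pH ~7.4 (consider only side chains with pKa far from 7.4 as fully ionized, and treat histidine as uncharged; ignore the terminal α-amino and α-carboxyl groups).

Near pH 7.4, K and R contribute +1 each, D and E contribute −1 each, and every other side chain (His included, as stated) is uncharged.
Positive (K, R): K3, R16, K20, K22 → +4.
Negative (D, E): E5, E10, E11, E12, E14, E15 → −6.
Net charge = (+4) + (−6) = −2.

-2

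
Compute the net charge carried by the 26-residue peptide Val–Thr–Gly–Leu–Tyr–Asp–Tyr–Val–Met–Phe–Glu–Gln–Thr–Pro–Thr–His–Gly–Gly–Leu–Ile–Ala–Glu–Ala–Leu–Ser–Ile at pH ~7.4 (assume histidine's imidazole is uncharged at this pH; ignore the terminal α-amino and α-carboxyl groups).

The side chains ionized at physiological pH are Lys/Arg (+1) and Asp/Glu (−1); with His treated as neutral, nothing else contributes.
Positive (K, R): none → +0.
Negative (D, E): Asp6, Glu11, Glu22 → −3.
Net charge = (+0) + (−3) = −3.

-3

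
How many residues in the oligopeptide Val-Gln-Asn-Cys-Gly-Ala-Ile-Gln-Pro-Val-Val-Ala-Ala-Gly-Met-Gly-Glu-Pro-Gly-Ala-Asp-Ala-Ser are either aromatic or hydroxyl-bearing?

1

Aromatic: F, W, Y. Hydroxyl-bearing: S, T, Y.
Aromatic residues here: none (0).
Hydroxyl-bearing residues here: Ser23 (1).
(Y belongs to both groups, but none appear in this sequence.) Total = 0 + 1 = 1.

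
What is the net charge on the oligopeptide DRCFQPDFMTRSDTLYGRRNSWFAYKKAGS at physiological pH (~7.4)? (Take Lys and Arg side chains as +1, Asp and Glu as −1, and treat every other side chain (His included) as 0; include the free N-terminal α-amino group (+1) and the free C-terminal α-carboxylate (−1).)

+3

Positive (K, R): R2, R11, R18, R19, K26, K27 → +6.
Negative (D, E): D1, D7, D13 → −3.
The N-terminus (+1) and C-terminus (−1) cancel.
Net charge = (+6) + (−3) = +3.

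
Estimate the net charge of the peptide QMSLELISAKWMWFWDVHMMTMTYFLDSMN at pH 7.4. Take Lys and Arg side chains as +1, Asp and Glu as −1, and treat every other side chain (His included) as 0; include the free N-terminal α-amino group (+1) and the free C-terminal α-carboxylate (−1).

-2

Positive (K, R): K10 → +1.
Negative (D, E): E5, D16, D27 → −3.
The N-terminus (+1) and C-terminus (−1) cancel.
Net charge = (+1) + (−3) = −2.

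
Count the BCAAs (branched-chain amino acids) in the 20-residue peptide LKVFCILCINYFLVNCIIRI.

10

Valine (V), leucine (L), and isoleucine (I) are the branched-chain amino acids.
Matching residues: L1, V3, I6, L7, I9, L13, V14, I17, I18, I20.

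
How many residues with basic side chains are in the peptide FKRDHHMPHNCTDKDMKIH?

Lysine (K), arginine (R), and histidine (H) have basic, nitrogen-containing side chains.
Matching residues: K2, R3, H5, H6, H9, K14, K17, H19.

8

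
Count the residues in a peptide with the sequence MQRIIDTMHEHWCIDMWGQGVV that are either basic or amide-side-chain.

Basic: H, K, R. Amide-side-chain: N, Q.
Basic residues here: R3, H9, H11 (3).
Amide-side-chain residues here: Q2, Q19 (2).
The two groups share no amino acid, so total = 3 + 2 = 5.

5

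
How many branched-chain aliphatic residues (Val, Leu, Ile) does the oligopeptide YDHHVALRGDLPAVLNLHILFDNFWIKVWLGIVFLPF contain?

14

Matching residues: V5, L7, L11, V14, L15, L17, I19, L20, I26, V28, L30, I32, V33, L35.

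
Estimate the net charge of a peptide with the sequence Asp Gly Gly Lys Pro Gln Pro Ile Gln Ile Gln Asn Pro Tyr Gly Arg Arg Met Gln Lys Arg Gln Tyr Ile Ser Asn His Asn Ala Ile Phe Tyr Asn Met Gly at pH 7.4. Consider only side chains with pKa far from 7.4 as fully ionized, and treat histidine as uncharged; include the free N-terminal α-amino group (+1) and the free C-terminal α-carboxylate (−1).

Near pH 7.4, K and R contribute +1 each, D and E contribute −1 each, and every other side chain (His included, as stated) is uncharged.
Positive (K, R): Lys4, Arg16, Arg17, Lys20, Arg21 → +5.
Negative (D, E): Asp1 → −1.
The N-terminus (+1) and C-terminus (−1) cancel.
Net charge = (+5) + (−1) = +4.

+4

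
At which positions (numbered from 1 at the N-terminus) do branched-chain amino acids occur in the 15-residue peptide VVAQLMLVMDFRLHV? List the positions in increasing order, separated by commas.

V, L, and I make up the branched-chain aliphatic group.
Matching residues: V1, V2, L5, L7, V8, L13, V15.

1, 2, 5, 7, 8, 13, 15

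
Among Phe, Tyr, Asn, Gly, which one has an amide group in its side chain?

Only N (asparagine) and Q (glutamine) carry a side-chain carboxamide.
Of the listed options, only Asn belongs to this group.

Asn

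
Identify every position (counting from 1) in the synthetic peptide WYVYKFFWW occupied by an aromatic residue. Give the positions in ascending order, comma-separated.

The aromatic amino acids are Phe (F, benzyl), Trp (W, indole), and Tyr (Y, phenol).
Matching residues: W1, Y2, Y4, F6, F7, W8, W9.

1, 2, 4, 6, 7, 8, 9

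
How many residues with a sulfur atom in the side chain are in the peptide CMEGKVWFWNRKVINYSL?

Only Cys (C) and Met (M) have a sulfur atom in the side chain.
Matching residues: C1, M2.

2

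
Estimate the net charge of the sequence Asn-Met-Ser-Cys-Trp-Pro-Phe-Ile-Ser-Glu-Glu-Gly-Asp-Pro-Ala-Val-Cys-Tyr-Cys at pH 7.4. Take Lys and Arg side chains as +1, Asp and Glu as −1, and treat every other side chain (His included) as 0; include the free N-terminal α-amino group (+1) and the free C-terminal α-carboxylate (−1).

Positive (K, R): none → +0.
Negative (D, E): Glu10, Glu11, Asp13 → −3.
The N-terminus (+1) and C-terminus (−1) cancel.
Net charge = (+0) + (−3) = −3.

-3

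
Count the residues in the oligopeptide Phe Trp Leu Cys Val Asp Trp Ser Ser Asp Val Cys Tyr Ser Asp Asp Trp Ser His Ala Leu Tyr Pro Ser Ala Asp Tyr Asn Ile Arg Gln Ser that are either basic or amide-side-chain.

Basic: H, K, R. Amide-side-chain: N, Q.
Basic residues here: His19, Arg30 (2).
Amide-side-chain residues here: Asn28, Gln31 (2).
The two groups share no amino acid, so total = 2 + 2 = 4.

4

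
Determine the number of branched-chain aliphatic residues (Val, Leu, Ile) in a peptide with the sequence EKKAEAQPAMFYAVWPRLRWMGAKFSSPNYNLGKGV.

4

Matching residues: V14, L18, L32, V36.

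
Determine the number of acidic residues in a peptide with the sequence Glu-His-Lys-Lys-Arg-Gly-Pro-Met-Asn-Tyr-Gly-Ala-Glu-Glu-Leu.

3

The acidic residues are Asp (D) and Glu (E), whose side chains end in a carboxylate group.
Matching residues: Glu1, Glu13, Glu14.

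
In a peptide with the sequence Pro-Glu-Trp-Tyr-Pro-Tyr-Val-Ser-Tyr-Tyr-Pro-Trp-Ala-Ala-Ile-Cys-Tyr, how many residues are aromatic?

7

F, W, and Y each carry an aromatic ring on the side chain.
Matching residues: Trp3, Tyr4, Tyr6, Tyr9, Tyr10, Trp12, Tyr17.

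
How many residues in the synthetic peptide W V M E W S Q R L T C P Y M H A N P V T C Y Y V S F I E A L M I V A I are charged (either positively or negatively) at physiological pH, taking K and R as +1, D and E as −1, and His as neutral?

3

Charged side chains at pH ~7.4: K, R (positive); D, E (negative).
Matching residues: E4, R8, E28.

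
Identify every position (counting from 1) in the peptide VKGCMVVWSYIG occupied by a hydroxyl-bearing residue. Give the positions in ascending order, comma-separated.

S, T, and Y are the three residues with a side-chain hydroxyl.
Matching residues: S9, Y10.

9, 10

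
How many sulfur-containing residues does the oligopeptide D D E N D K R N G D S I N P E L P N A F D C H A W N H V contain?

1

Only Cys (C) and Met (M) have a sulfur atom in the side chain.
Matching residues: C22.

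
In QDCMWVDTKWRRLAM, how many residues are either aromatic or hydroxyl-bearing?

Aromatic: F, W, Y. Hydroxyl-bearing: S, T, Y.
Aromatic residues here: W5, W10 (2).
Hydroxyl-bearing residues here: T8 (1).
(Y belongs to both groups, but none appear in this sequence.) Total = 2 + 1 = 3.

3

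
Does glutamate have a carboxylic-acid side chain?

Yes

Aspartate (D) and glutamate (E) have carboxylic-acid side chains and are the acidic amino acids.
Glutamate is in this group.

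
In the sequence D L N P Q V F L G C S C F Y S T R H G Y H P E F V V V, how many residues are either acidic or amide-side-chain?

Acidic: D, E. Amide-side-chain: N, Q.
Acidic residues here: D1, E23 (2).
Amide-side-chain residues here: N3, Q5 (2).
The two groups share no amino acid, so total = 2 + 2 = 4.

4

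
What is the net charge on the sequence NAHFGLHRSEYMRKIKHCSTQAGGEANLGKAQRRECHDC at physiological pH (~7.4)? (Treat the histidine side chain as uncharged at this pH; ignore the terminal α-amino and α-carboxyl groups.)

+3

The side chains ionized at physiological pH are Lys/Arg (+1) and Asp/Glu (−1); with His treated as neutral, nothing else contributes.
Positive (K, R): R8, R13, K14, K16, K30, R33, R34 → +7.
Negative (D, E): E10, E25, E35, D38 → −4.
Net charge = (+7) + (−4) = +3.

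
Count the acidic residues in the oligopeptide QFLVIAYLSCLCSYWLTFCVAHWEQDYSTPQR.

2

Only D (aspartate) and E (glutamate) carry a side-chain carboxylic acid.
Matching residues: E24, D26.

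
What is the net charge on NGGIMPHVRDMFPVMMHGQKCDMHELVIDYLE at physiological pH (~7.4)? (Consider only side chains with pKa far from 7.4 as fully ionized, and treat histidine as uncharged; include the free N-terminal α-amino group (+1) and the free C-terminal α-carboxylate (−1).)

-3

The side chains ionized at physiological pH are Lys/Arg (+1) and Asp/Glu (−1); with His treated as neutral, nothing else contributes.
Positive (K, R): R9, K20 → +2.
Negative (D, E): D10, D22, E25, D29, E32 → −5.
The N-terminus (+1) and C-terminus (−1) cancel.
Net charge = (+2) + (−5) = −3.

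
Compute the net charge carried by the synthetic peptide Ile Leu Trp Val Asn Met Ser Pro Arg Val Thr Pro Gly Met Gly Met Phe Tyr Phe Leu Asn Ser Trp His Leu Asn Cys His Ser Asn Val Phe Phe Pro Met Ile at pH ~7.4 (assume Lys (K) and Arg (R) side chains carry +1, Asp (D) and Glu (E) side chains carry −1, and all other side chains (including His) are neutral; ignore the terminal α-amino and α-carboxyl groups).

+1

Positive (K, R): Arg9 → +1.
Negative (D, E): none → −0.
Net charge = (+1) + (−0) = +1.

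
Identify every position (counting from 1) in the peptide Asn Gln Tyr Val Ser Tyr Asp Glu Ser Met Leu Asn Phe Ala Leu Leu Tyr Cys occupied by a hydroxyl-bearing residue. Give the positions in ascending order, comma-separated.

The –OH-bearing residues are Ser, Thr (aliphatic alcohols), and Tyr (phenol).
Matching residues: Tyr3, Ser5, Tyr6, Ser9, Tyr17.

3, 5, 6, 9, 17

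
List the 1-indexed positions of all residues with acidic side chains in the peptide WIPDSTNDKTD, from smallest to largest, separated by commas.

Only D (aspartate) and E (glutamate) carry a side-chain carboxylic acid.
Matching residues: D4, D8, D11.

4, 8, 11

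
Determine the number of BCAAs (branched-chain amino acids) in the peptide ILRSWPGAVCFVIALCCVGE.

The BCAAs are Val, Leu, and Ile — aliphatic side chains with a branch point.
Matching residues: I1, L2, V9, V12, I13, L15, V18.

7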